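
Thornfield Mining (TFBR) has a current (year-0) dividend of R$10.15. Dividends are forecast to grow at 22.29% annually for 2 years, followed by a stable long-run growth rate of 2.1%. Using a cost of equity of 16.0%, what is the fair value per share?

R$104.84

Two-stage DDM. Project D₁…D_2 at 0.2229, terminal growth 0.021, discount at r = 0.16.
D_1 = 12.4124
D_2 = 15.1792
Terminal value at t=2: TV = D_3/(r−g) = 15.4979/(0.16−0.021) = 111.4959
P₀ = 12.4124/(1+0.16)^1 + 15.1792/(1+0.16)^2 + 111.4959/(1+0.16)^2 = 104.8406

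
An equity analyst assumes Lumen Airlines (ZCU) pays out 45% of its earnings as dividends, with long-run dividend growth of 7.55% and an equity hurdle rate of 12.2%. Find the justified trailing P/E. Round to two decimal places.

Justified trailing P/E = b(1+g)/(r−g) = 0.45×(1+0.0755)/(0.122−0.0755) = 10.4081

10.41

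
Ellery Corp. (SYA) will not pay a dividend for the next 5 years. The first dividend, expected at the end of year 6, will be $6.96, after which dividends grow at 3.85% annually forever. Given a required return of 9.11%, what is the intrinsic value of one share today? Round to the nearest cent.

$85.57

Deferred-dividend DDM. At t=5 the remaining stream is a growing perpetuity with first payment D_6 = 6.96.
V_5 = D_6/(r−g) = 6.96/(0.0911−0.0385) = 132.3194
P₀ = V_5/(1+r)^5 = 132.3194/(1+0.0911)^5 = 85.5659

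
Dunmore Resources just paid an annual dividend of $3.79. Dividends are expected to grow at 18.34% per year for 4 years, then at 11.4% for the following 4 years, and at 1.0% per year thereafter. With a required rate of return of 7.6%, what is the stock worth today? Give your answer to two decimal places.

$141.04

Three-stage DDM. Project D₁…D_8; terminal Gordon value at t=8 with g = 0.01; discount at r = 0.076.
D_1 = 4.4851
D_2 = 5.3077
D_3 = 6.2811
D_4 = 7.4330
D_5 = 8.2804
D_6 = 9.2244
D_7 = 10.2759
D_8 = 11.4474
TV_8 = 11.5619/(0.076−0.01) = 175.1797
P₀ = Σ Dₜ/(1+r)ᵗ + TV_8/(1+r)^8 = 141.0450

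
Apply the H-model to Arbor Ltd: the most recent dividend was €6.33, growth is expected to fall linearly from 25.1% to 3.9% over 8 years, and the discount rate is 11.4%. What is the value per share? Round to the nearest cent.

H-model: P₀ = D₀[(1+g_L) + H(g_S−g_L)]/(r−g_L), with H = 8/2 = 4.
P₀ = 6.33 × [(1+0.039) + 4×(0.251−0.039)] / (0.114−0.039)
   = 6.33 × 1.8870 / 0.075 = 159.2628

€159.26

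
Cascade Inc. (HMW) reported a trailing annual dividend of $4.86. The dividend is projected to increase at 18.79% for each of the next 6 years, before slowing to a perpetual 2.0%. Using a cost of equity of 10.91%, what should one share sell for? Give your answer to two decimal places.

$121.32

Two-stage DDM. Project D₁…D_6 at 0.1879, terminal growth 0.02, discount at r = 0.1091.
D_1 = 5.7732
D_2 = 6.8580
D_3 = 8.1466
D_4 = 9.6773
D_5 = 11.4957
D_6 = 13.6558
Terminal value at t=6: TV = D_7/(r−g) = 13.9289/(0.1091−0.02) = 156.3285
P₀ = 5.7732/(1+0.1091)^1 + 6.8580/(1+0.1091)^2 + 8.1466/(1+0.1091)^3 + 9.6773/(1+0.1091)^4 + 11.4957/(1+0.1091)^5 + 13.6558/(1+0.1091)^6 + 156.3285/(1+0.1091)^6 = 121.3209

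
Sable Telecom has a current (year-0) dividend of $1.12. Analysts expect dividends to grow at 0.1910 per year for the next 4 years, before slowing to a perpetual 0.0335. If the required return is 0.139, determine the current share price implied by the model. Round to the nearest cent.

Two-stage DDM. Project D₁…D_4 at 0.191, terminal growth 0.0335, discount at r = 0.139.
D_1 = 1.3339
D_2 = 1.5887
D_3 = 1.8921
D_4 = 2.2535
Terminal value at t=4: TV = D_5/(r−g) = 2.3290/(0.139−0.0335) = 22.0761
P₀ = 1.3339/(1+0.139)^1 + 1.5887/(1+0.139)^2 + 1.8921/(1+0.139)^3 + 2.2535/(1+0.139)^4 + 22.0761/(1+0.139)^4 = 18.1320

$18.13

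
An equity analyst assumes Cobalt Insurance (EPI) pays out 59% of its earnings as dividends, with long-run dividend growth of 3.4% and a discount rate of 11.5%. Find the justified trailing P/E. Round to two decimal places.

7.53

Justified trailing P/E = b(1+g)/(r−g) = 0.59×(1+0.034)/(0.115−0.034) = 7.5316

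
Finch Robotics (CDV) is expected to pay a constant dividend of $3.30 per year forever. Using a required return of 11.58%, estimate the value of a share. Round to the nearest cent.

$28.50

Zero-growth DDM (perpetuity): P₀ = D/r = 3.30 / 0.1158 = 28.4974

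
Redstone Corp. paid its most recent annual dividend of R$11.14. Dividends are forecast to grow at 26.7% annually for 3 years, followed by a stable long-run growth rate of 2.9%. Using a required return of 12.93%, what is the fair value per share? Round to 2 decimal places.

R$203.65

Two-stage DDM. Project D₁…D_3 at 0.267, terminal growth 0.029, discount at r = 0.1293.
D_1 = 14.1144
D_2 = 17.8829
D_3 = 22.6577
Terminal value at t=3: TV = D_4/(r−g) = 23.3147/(0.1293−0.029) = 232.4500
P₀ = 14.1144/(1+0.1293)^1 + 17.8829/(1+0.1293)^2 + 22.6577/(1+0.1293)^3 + 232.4500/(1+0.1293)^3 = 203.6520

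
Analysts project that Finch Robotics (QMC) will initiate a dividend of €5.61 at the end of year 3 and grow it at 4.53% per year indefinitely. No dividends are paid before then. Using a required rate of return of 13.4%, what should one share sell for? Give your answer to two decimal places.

€49.18

Deferred-dividend DDM. At t=2 the remaining stream is a growing perpetuity with first payment D_3 = 5.61.
V_2 = D_3/(r−g) = 5.61/(0.134−0.0453) = 63.2469
P₀ = V_2/(1+r)^2 = 63.2469/(1+0.134)^2 = 49.1828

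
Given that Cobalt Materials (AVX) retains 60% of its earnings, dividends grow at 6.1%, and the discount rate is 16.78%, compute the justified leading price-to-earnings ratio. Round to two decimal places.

Payout ratio b = 1 − 0.60 = 0.40.
Justified leading P/E = b/(r−g) = 0.40/(0.1678−0.061) = 3.7453

3.75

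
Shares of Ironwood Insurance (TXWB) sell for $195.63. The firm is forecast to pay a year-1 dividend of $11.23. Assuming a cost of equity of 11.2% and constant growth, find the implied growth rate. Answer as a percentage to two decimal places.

5.46%

From P₀ = D₁/(r − g), the implied growth is g = r − D₁/P₀.
g = 0.112 − 11.23/195.63 = 0.112 − 0.05740 = 0.05460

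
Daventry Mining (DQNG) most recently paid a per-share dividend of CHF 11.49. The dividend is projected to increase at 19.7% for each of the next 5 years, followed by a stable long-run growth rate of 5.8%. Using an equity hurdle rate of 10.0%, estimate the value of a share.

Two-stage DDM. Project D₁…D_5 at 0.197, terminal growth 0.058, discount at r = 0.1.
D_1 = 13.7535
D_2 = 16.4630
D_3 = 19.7062
D_4 = 23.5883
D_5 = 28.2352
Terminal value at t=5: TV = D_6/(r−g) = 29.8728/(0.1−0.058) = 711.2580
P₀ = 13.7535/(1+0.1)^1 + 16.4630/(1+0.1)^2 + 19.7062/(1+0.1)^3 + 23.5883/(1+0.1)^4 + 28.2352/(1+0.1)^5 + 711.2580/(1+0.1)^5 = 516.1927

CHF 516.19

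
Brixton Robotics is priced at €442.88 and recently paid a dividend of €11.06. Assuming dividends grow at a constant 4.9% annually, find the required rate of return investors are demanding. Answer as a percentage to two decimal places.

Rearranging the constant-growth DDM: r = D₁/P₀ + g.
D₁ = 11.06 × (1 + 0.049) = 11.6019.
r = 11.6019 / 442.88 + 0.049 = 0.02620 + 0.049 = 0.07520

7.52%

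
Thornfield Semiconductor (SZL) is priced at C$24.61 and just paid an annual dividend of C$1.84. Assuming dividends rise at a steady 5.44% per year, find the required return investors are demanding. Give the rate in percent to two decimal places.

13.32%

Rearranging the constant-growth DDM: r = D₁/P₀ + g.
D₁ = 1.84 × (1 + 0.0544) = 1.9401.
r = 1.9401 / 24.61 + 0.0544 = 0.07883 + 0.0544 = 0.13323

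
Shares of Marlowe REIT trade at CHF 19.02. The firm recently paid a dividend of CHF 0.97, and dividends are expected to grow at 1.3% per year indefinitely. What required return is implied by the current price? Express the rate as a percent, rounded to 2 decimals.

6.47%

Rearranging the constant-growth DDM: r = D₁/P₀ + g.
D₁ = 0.97 × (1 + 0.013) = 0.9826.
r = 0.9826 / 19.02 + 0.013 = 0.05166 + 0.013 = 0.06466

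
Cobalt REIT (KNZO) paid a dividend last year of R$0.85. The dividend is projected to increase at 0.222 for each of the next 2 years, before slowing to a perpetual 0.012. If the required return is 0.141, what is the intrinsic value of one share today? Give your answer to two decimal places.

Two-stage DDM. Project D₁…D_2 at 0.222, terminal growth 0.012, discount at r = 0.141.
D_1 = 1.0387
D_2 = 1.2693
Terminal value at t=2: TV = D_3/(r−g) = 1.2845/(0.141−0.012) = 9.9575
P₀ = 1.0387/(1+0.141)^1 + 1.2693/(1+0.141)^2 + 9.9575/(1+0.141)^2 = 9.5339

R$9.53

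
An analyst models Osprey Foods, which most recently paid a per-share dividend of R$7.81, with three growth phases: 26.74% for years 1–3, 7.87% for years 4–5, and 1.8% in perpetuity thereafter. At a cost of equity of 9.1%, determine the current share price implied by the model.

Three-stage DDM. Project D₁…D_5; terminal Gordon value at t=5 with g = 0.018; discount at r = 0.091.
D_1 = 9.8984
D_2 = 12.5452
D_3 = 15.8998
D_4 = 17.1511
D_5 = 18.5009
TV_5 = 18.8339/(0.091−0.018) = 257.9992
P₀ = Σ Dₜ/(1+r)ᵗ + TV_5/(1+r)^5 = 222.8462

R$222.85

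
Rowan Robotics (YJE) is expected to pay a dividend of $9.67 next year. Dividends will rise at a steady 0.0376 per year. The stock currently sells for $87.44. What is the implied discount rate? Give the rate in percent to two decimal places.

Rearranging the constant-growth DDM: r = D₁/P₀ + g.
r = 9.6700 / 87.44 + 0.0376 = 0.11059 + 0.0376 = 0.14819

14.82%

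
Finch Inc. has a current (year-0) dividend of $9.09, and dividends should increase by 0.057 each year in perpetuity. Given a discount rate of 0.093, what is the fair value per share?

$266.89

Gordon growth model: P₀ = D₁/(r − g). D₁ = 9.09 × (1 + 0.057) = 9.6081.
P₀ = 9.6081 / (0.093 − 0.057) = 9.6081 / 0.036 = 266.8925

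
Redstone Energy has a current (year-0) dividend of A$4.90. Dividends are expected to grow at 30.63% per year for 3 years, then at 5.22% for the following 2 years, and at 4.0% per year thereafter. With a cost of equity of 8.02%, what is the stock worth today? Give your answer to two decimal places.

A$251.14

Three-stage DDM. Project D₁…D_5; terminal Gordon value at t=5 with g = 0.04; discount at r = 0.0802.
D_1 = 6.4009
D_2 = 8.3615
D_3 = 10.9226
D_4 = 11.4927
D_5 = 12.0926
TV_5 = 12.5764/(0.0802−0.04) = 312.8447
P₀ = Σ Dₜ/(1+r)ᵗ + TV_5/(1+r)^5 = 251.1409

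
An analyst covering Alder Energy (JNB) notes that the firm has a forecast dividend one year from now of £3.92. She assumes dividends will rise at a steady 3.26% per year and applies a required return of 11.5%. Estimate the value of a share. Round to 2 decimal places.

£47.57

Gordon growth model: P₀ = D₁/(r − g), with D₁ = 3.92 given directly.
P₀ = 3.9200 / (0.115 − 0.0326) = 3.9200 / 0.0824 = 47.5728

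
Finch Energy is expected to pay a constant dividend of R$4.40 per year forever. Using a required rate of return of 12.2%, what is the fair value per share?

Zero-growth DDM (perpetuity): P₀ = D/r = 4.40 / 0.122 = 36.0656

R$36.07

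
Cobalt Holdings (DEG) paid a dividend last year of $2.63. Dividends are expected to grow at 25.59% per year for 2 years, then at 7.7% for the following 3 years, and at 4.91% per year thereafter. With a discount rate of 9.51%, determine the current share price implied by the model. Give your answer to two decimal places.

Three-stage DDM. Project D₁…D_5; terminal Gordon value at t=5 with g = 0.0491; discount at r = 0.0951.
D_1 = 3.3030
D_2 = 4.1483
D_3 = 4.4677
D_4 = 4.8117
D_5 = 5.1822
TV_5 = 5.4366/(0.0951−0.0491) = 118.1876
P₀ = Σ Dₜ/(1+r)ᵗ + TV_5/(1+r)^5 = 91.5549

$91.55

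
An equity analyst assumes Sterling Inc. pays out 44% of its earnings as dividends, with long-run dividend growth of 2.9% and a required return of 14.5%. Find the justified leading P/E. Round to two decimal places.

3.79

Justified leading P/E = b/(r−g) = 0.44/(0.145−0.029) = 3.7931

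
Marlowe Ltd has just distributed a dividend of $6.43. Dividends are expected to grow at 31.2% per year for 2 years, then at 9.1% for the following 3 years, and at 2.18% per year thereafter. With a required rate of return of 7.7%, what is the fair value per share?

$230.36

Three-stage DDM. Project D₁…D_5; terminal Gordon value at t=5 with g = 0.0218; discount at r = 0.077.
D_1 = 8.4362
D_2 = 11.0682
D_3 = 12.0755
D_4 = 13.1743
D_5 = 14.3732
TV_5 = 14.6865/(0.077−0.0218) = 266.0601
P₀ = Σ Dₜ/(1+r)ᵗ + TV_5/(1+r)^5 = 230.3645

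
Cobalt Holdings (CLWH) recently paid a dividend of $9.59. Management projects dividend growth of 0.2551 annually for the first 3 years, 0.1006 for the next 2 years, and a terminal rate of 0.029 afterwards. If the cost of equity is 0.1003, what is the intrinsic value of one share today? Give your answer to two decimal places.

Three-stage DDM. Project D₁…D_5; terminal Gordon value at t=5 with g = 0.029; discount at r = 0.1003.
D_1 = 12.0364
D_2 = 15.1069
D_3 = 18.9607
D_4 = 20.8681
D_5 = 22.9674
TV_5 = 23.6335/(0.1003−0.029) = 331.4656
P₀ = Σ Dₜ/(1+r)ᵗ + TV_5/(1+r)^5 = 271.6641

$271.66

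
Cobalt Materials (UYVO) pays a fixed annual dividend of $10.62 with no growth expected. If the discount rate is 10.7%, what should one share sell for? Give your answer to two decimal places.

Zero-growth DDM (perpetuity): P₀ = D/r = 10.62 / 0.107 = 99.2523

$99.25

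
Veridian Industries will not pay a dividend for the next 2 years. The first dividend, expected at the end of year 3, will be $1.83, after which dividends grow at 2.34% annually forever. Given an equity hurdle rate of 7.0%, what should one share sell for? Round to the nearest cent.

$34.30

Deferred-dividend DDM. At t=2 the remaining stream is a growing perpetuity with first payment D_3 = 1.83.
V_2 = D_3/(r−g) = 1.83/(0.07−0.0234) = 39.2704
P₀ = V_2/(1+r)^2 = 39.2704/(1+0.07)^2 = 34.3003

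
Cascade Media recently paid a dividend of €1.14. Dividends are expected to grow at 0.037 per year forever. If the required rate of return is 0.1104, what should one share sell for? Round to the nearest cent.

€16.11

Gordon growth model: P₀ = D₁/(r − g). D₁ = 1.14 × (1 + 0.037) = 1.1822.
P₀ = 1.1822 / (0.1104 − 0.037) = 1.1822 / 0.0734 = 16.1060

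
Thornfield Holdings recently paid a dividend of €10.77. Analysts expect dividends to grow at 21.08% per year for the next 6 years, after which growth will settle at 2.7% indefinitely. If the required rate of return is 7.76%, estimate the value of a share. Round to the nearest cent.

€538.97

Two-stage DDM. Project D₁…D_6 at 0.2108, terminal growth 0.027, discount at r = 0.0776.
D_1 = 13.0403
D_2 = 15.7892
D_3 = 19.1176
D_4 = 23.1476
D_5 = 28.0271
D_6 = 33.9352
Terminal value at t=6: TV = D_7/(r−g) = 34.8514/(0.0776−0.027) = 688.7635
P₀ = 13.0403/(1+0.0776)^1 + 15.7892/(1+0.0776)^2 + 19.1176/(1+0.0776)^3 + 23.1476/(1+0.0776)^4 + 28.0271/(1+0.0776)^5 + 33.9352/(1+0.0776)^6 + 688.7635/(1+0.0776)^6 = 538.9730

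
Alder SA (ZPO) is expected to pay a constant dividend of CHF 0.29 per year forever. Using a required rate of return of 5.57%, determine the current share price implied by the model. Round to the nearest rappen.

Zero-growth DDM (perpetuity): P₀ = D/r = 0.29 / 0.0557 = 5.2065

CHF 5.21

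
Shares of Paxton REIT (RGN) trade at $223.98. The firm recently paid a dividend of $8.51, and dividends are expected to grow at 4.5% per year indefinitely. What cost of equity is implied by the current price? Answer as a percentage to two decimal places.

8.47%

Rearranging the constant-growth DDM: r = D₁/P₀ + g.
D₁ = 8.51 × (1 + 0.045) = 8.8929.
r = 8.8929 / 223.98 + 0.045 = 0.03970 + 0.045 = 0.08470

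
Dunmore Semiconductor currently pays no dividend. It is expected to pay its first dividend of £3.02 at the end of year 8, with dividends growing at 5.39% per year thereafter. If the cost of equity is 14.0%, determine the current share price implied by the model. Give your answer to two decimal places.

£14.02

Deferred-dividend DDM. At t=7 the remaining stream is a growing perpetuity with first payment D_8 = 3.02.
V_7 = D_8/(r−g) = 3.02/(0.14−0.0539) = 35.0755
P₀ = V_7/(1+r)^7 = 35.0755/(1+0.14)^7 = 14.0175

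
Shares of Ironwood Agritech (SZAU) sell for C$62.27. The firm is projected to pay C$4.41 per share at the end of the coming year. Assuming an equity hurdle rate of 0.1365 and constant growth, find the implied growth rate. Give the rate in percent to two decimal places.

6.57%

From P₀ = D₁/(r − g), the implied growth is g = r − D₁/P₀.
g = 0.1365 − 4.41/62.27 = 0.1365 − 0.07082 = 0.06568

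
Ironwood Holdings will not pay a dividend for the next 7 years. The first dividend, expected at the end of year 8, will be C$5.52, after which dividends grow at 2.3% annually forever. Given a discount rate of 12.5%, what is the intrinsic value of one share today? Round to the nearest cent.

C$23.73

Deferred-dividend DDM. At t=7 the remaining stream is a growing perpetuity with first payment D_8 = 5.52.
V_7 = D_8/(r−g) = 5.52/(0.125−0.023) = 54.1176
P₀ = V_7/(1+r)^7 = 54.1176/(1+0.125)^7 = 23.7286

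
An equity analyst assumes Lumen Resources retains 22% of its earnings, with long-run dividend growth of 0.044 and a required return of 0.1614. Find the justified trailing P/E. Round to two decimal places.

6.94

Payout ratio b = 1 − 0.22 = 0.78.
Justified trailing P/E = b(1+g)/(r−g) = 0.78×(1+0.044)/(0.1614−0.044) = 6.9363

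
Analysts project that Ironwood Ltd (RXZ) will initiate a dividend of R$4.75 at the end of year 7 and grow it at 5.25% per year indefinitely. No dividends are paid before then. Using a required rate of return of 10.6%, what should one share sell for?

Deferred-dividend DDM. At t=6 the remaining stream is a growing perpetuity with first payment D_7 = 4.75.
V_6 = D_7/(r−g) = 4.75/(0.106−0.0525) = 88.7850
P₀ = V_6/(1+r)^6 = 88.7850/(1+0.106)^6 = 48.5075

R$48.51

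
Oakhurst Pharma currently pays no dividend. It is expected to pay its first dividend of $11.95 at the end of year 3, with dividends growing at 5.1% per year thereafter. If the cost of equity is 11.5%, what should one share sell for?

$150.19

Deferred-dividend DDM. At t=2 the remaining stream is a growing perpetuity with first payment D_3 = 11.95.
V_2 = D_3/(r−g) = 11.95/(0.115−0.051) = 186.7187
P₀ = V_2/(1+r)^2 = 186.7187/(1+0.115)^2 = 150.1890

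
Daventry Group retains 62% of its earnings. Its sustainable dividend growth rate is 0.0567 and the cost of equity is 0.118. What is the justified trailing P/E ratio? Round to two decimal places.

Payout ratio b = 1 − 0.62 = 0.38.
Justified trailing P/E = b(1+g)/(r−g) = 0.38×(1+0.0567)/(0.118−0.0567) = 6.5505

6.55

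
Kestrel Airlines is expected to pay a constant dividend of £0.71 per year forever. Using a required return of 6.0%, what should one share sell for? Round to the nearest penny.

£11.83

Zero-growth DDM (perpetuity): P₀ = D/r = 0.71 / 0.06 = 11.8333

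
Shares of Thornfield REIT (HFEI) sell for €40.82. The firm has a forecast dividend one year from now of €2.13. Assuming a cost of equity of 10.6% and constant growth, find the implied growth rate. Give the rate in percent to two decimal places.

5.38%

From P₀ = D₁/(r − g), the implied growth is g = r − D₁/P₀.
g = 0.106 − 2.13/40.82 = 0.106 − 0.05218 = 0.05382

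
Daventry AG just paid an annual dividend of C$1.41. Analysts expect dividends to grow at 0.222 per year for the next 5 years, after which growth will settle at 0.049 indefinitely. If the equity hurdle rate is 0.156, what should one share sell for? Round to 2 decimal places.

C$26.60

Two-stage DDM. Project D₁…D_5 at 0.222, terminal growth 0.049, discount at r = 0.156.
D_1 = 1.7230
D_2 = 2.1055
D_3 = 2.5730
D_4 = 3.1442
D_5 = 3.8422
Terminal value at t=5: TV = D_6/(r−g) = 4.0304/(0.156−0.049) = 37.6675
P₀ = 1.7230/(1+0.156)^1 + 2.1055/(1+0.156)^2 + 2.5730/(1+0.156)^3 + 3.1442/(1+0.156)^4 + 3.8422/(1+0.156)^5 + 37.6675/(1+0.156)^5 = 26.5999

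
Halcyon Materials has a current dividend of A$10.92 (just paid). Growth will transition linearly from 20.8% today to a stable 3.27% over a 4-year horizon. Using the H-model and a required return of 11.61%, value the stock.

A$181.12

H-model: P₀ = D₀[(1+g_L) + H(g_S−g_L)]/(r−g_L), with H = 4/2 = 2.
P₀ = 10.92 × [(1+0.0327) + 2×(0.208−0.0327)] / (0.1161−0.0327)
   = 10.92 × 1.3833 / 0.0834 = 181.1227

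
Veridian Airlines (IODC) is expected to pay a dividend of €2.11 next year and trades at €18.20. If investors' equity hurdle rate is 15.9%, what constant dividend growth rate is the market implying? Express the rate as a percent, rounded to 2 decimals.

4.31%

From P₀ = D₁/(r − g), the implied growth is g = r − D₁/P₀.
g = 0.159 − 2.11/18.20 = 0.159 − 0.11593 = 0.04307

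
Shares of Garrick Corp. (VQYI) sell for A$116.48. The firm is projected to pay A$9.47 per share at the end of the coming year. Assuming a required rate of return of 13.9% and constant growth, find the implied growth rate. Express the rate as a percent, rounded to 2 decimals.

5.77%

From P₀ = D₁/(r − g), the implied growth is g = r − D₁/P₀.
g = 0.139 − 9.47/116.48 = 0.139 − 0.08130 = 0.05770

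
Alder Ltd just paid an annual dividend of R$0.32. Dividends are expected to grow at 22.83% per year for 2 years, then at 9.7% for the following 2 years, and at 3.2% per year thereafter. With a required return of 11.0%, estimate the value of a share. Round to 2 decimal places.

Three-stage DDM. Project D₁…D_4; terminal Gordon value at t=4 with g = 0.032; discount at r = 0.11.
D_1 = 0.3931
D_2 = 0.4828
D_3 = 0.5296
D_4 = 0.5810
TV_4 = 0.5996/(0.11−0.032) = 7.6870
P₀ = Σ Dₜ/(1+r)ᵗ + TV_4/(1+r)^4 = 6.5796

R$6.58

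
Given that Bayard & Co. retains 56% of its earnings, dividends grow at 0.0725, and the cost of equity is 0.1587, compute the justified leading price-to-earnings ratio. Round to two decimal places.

Payout ratio b = 1 − 0.56 = 0.44.
Justified leading P/E = b/(r−g) = 0.44/(0.1587−0.0725) = 5.1044

5.10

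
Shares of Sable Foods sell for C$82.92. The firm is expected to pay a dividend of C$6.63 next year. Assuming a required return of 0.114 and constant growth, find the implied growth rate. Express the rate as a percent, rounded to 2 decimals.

3.40%

From P₀ = D₁/(r − g), the implied growth is g = r − D₁/P₀.
g = 0.114 − 6.63/82.92 = 0.114 − 0.07996 = 0.03404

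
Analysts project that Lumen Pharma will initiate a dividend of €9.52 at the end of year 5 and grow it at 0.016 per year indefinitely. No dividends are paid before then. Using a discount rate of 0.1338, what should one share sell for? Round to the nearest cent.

Deferred-dividend DDM. At t=4 the remaining stream is a growing perpetuity with first payment D_5 = 9.52.
V_4 = D_5/(r−g) = 9.52/(0.1338−0.016) = 80.8149
P₀ = V_4/(1+r)^4 = 80.8149/(1+0.1338)^4 = 48.9042

€48.90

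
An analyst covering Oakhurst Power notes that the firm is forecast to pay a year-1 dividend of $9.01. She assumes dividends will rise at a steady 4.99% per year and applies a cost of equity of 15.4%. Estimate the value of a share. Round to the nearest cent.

$86.55

Gordon growth model: P₀ = D₁/(r − g), with D₁ = 9.01 given directly.
P₀ = 9.0100 / (0.154 − 0.0499) = 9.0100 / 0.1041 = 86.5514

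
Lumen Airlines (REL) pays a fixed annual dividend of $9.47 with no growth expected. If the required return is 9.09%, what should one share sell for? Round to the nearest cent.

$104.18

Zero-growth DDM (perpetuity): P₀ = D/r = 9.47 / 0.0909 = 104.1804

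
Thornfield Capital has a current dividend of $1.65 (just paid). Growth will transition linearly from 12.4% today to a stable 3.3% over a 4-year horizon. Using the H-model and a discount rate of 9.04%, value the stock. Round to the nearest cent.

H-model: P₀ = D₀[(1+g_L) + H(g_S−g_L)]/(r−g_L), with H = 4/2 = 2.
P₀ = 1.65 × [(1+0.033) + 2×(0.124−0.033)] / (0.0904−0.033)
   = 1.65 × 1.2150 / 0.0574 = 34.9260

$34.93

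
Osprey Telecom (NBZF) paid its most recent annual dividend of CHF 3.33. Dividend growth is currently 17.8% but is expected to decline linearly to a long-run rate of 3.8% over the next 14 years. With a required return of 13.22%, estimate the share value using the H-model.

H-model: P₀ = D₀[(1+g_L) + H(g_S−g_L)]/(r−g_L), with H = 14/2 = 7.
P₀ = 3.33 × [(1+0.038) + 7×(0.178−0.038)] / (0.1322−0.038)
   = 3.33 × 2.0180 / 0.0942 = 71.3369

CHF 71.34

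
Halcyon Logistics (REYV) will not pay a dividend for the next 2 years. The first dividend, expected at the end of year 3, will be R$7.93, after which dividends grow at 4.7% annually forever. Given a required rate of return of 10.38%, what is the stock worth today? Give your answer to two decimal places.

Deferred-dividend DDM. At t=2 the remaining stream is a growing perpetuity with first payment D_3 = 7.93.
V_2 = D_3/(r−g) = 7.93/(0.1038−0.047) = 139.6127
P₀ = V_2/(1+r)^2 = 139.6127/(1+0.1038)^2 = 114.5893

R$114.59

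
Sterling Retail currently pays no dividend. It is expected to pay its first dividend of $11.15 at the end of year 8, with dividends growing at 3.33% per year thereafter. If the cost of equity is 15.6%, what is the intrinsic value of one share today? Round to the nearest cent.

Deferred-dividend DDM. At t=7 the remaining stream is a growing perpetuity with first payment D_8 = 11.15.
V_7 = D_8/(r−g) = 11.15/(0.156−0.0333) = 90.8720
P₀ = V_7/(1+r)^7 = 90.8720/(1+0.156)^7 = 32.9401

$32.94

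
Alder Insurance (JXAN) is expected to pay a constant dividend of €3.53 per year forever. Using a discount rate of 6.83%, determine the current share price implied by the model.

Zero-growth DDM (perpetuity): P₀ = D/r = 3.53 / 0.0683 = 51.6837

€51.68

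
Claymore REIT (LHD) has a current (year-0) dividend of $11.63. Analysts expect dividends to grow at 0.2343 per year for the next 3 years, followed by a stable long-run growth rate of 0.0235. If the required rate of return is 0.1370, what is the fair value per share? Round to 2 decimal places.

$175.38

Two-stage DDM. Project D₁…D_3 at 0.2343, terminal growth 0.0235, discount at r = 0.137.
D_1 = 14.3549
D_2 = 17.7183
D_3 = 21.8697
Terminal value at t=3: TV = D_4/(r−g) = 22.3836/(0.137−0.0235) = 197.2122
P₀ = 14.3549/(1+0.137)^1 + 17.7183/(1+0.137)^2 + 21.8697/(1+0.137)^3 + 197.2122/(1+0.137)^3 = 175.3786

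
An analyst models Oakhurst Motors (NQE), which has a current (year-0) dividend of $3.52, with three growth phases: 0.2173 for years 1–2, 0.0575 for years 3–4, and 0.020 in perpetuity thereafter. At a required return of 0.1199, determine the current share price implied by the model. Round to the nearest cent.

Three-stage DDM. Project D₁…D_4; terminal Gordon value at t=4 with g = 0.02; discount at r = 0.1199.
D_1 = 4.2849
D_2 = 5.2160
D_3 = 5.5159
D_4 = 5.8331
TV_4 = 5.9498/(0.1199−0.02) = 59.5571
P₀ = Σ Dₜ/(1+r)ᵗ + TV_4/(1+r)^4 = 53.4837

$53.48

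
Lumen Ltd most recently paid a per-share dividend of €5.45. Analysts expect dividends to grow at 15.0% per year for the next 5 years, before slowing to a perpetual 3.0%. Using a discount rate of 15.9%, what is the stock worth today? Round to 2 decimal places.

Two-stage DDM. Project D₁…D_5 at 0.15, terminal growth 0.03, discount at r = 0.159.
D_1 = 6.2675
D_2 = 7.2076
D_3 = 8.2888
D_4 = 9.5321
D_5 = 10.9619
Terminal value at t=5: TV = D_6/(r−g) = 11.2908/(0.159−0.03) = 87.5252
P₀ = 6.2675/(1+0.159)^1 + 7.2076/(1+0.159)^2 + 8.2888/(1+0.159)^3 + 9.5321/(1+0.159)^4 + 10.9619/(1+0.159)^5 + 87.5252/(1+0.159)^5 = 68.4737

€68.47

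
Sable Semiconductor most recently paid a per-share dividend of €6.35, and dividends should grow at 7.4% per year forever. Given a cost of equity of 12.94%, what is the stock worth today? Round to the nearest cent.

Gordon growth model: P₀ = D₁/(r − g). D₁ = 6.35 × (1 + 0.074) = 6.8199.
P₀ = 6.8199 / (0.1294 − 0.074) = 6.8199 / 0.0554 = 123.1029

€123.10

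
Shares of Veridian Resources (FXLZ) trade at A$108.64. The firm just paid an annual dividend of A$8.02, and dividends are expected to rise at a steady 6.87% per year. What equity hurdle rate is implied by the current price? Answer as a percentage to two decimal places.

Rearranging the constant-growth DDM: r = D₁/P₀ + g.
D₁ = 8.02 × (1 + 0.0687) = 8.5710.
r = 8.5710 / 108.64 + 0.0687 = 0.07889 + 0.0687 = 0.14759

14.76%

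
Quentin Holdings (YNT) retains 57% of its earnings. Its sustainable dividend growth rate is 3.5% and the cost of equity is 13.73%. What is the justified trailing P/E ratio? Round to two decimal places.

4.35

Payout ratio b = 1 − 0.57 = 0.43.
Justified trailing P/E = b(1+g)/(r−g) = 0.43×(1+0.035)/(0.1373−0.035) = 4.3504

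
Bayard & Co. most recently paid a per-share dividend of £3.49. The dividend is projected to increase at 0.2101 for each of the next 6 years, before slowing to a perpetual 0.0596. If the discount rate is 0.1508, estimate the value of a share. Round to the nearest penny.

£79.87

Two-stage DDM. Project D₁…D_6 at 0.2101, terminal growth 0.0596, discount at r = 0.1508.
D_1 = 4.2232
D_2 = 5.1106
D_3 = 6.1843
D_4 = 7.4836
D_5 = 9.0559
D_6 = 10.9585
Terminal value at t=6: TV = D_7/(r−g) = 11.6117/(0.1508−0.0596) = 127.3210
P₀ = 4.2232/(1+0.1508)^1 + 5.1106/(1+0.1508)^2 + 6.1843/(1+0.1508)^3 + 7.4836/(1+0.1508)^4 + 9.0559/(1+0.1508)^5 + 10.9585/(1+0.1508)^6 + 127.3210/(1+0.1508)^6 = 79.8734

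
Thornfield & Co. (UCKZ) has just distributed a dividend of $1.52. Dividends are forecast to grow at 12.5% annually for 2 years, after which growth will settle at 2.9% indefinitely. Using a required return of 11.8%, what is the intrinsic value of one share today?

$20.86

Two-stage DDM. Project D₁…D_2 at 0.125, terminal growth 0.029, discount at r = 0.118.
D_1 = 1.7100
D_2 = 1.9238
Terminal value at t=2: TV = D_3/(r−g) = 1.9795/(0.118−0.029) = 22.2420
P₀ = 1.7100/(1+0.118)^1 + 1.9238/(1+0.118)^2 + 22.2420/(1+0.118)^2 = 20.8633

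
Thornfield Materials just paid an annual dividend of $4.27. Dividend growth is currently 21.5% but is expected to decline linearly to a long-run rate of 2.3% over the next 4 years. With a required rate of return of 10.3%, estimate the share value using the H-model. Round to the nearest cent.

$75.10

H-model: P₀ = D₀[(1+g_L) + H(g_S−g_L)]/(r−g_L), with H = 4/2 = 2.
P₀ = 4.27 × [(1+0.023) + 2×(0.215−0.023)] / (0.103−0.023)
   = 4.27 × 1.4070 / 0.08 = 75.0986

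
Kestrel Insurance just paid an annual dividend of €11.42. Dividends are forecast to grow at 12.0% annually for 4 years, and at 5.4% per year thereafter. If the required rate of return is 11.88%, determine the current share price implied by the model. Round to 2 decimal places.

Two-stage DDM. Project D₁…D_4 at 0.12, terminal growth 0.054, discount at r = 0.1188.
D_1 = 12.7904
D_2 = 14.3252
D_3 = 16.0443
D_4 = 17.9696
Terminal value at t=4: TV = D_5/(r−g) = 18.9399/(0.1188−0.054) = 292.2832
P₀ = 12.7904/(1+0.1188)^1 + 14.3252/(1+0.1188)^2 + 16.0443/(1+0.1188)^3 + 17.9696/(1+0.1188)^4 + 292.2832/(1+0.1188)^4 = 232.3521

€232.35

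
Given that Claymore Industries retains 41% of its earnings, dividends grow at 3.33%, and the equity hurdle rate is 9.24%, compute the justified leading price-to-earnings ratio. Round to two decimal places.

Payout ratio b = 1 − 0.41 = 0.59.
Justified leading P/E = b/(r−g) = 0.59/(0.0924−0.0333) = 9.9831

9.98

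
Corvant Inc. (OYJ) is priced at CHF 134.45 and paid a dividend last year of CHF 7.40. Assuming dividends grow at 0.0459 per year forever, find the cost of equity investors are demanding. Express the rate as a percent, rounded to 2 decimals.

Rearranging the constant-growth DDM: r = D₁/P₀ + g.
D₁ = 7.40 × (1 + 0.0459) = 7.7397.
r = 7.7397 / 134.45 + 0.0459 = 0.05757 + 0.0459 = 0.10347

10.35%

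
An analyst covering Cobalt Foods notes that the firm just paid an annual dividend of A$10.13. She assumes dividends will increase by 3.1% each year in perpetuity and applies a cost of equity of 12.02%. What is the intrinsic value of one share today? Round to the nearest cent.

Gordon growth model: P₀ = D₁/(r − g). D₁ = 10.13 × (1 + 0.031) = 10.4440.
P₀ = 10.4440 / (0.1202 − 0.031) = 10.4440 / 0.0892 = 117.0855

A$117.09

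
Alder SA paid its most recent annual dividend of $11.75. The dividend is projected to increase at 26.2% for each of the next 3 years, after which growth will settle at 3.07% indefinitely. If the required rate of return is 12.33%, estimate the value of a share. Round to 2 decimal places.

$230.15

Two-stage DDM. Project D₁…D_3 at 0.262, terminal growth 0.0307, discount at r = 0.1233.
D_1 = 14.8285
D_2 = 18.7136
D_3 = 23.6165
Terminal value at t=3: TV = D_4/(r−g) = 24.3415/(0.1233−0.0307) = 262.8677
P₀ = 14.8285/(1+0.1233)^1 + 18.7136/(1+0.1233)^2 + 23.6165/(1+0.1233)^3 + 262.8677/(1+0.1233)^3 = 230.1536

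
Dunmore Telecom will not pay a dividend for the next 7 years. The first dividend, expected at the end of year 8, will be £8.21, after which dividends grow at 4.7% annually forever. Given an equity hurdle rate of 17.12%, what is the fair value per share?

Deferred-dividend DDM. At t=7 the remaining stream is a growing perpetuity with first payment D_8 = 8.21.
V_7 = D_8/(r−g) = 8.21/(0.1712−0.047) = 66.1031
P₀ = V_7/(1+r)^7 = 66.1031/(1+0.1712)^7 = 21.8678

£21.87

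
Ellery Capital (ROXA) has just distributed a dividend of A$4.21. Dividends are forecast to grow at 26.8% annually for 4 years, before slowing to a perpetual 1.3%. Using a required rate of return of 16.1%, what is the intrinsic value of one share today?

A$62.09

Two-stage DDM. Project D₁…D_4 at 0.268, terminal growth 0.013, discount at r = 0.161.
D_1 = 5.3383
D_2 = 6.7689
D_3 = 8.5830
D_4 = 10.8833
Terminal value at t=4: TV = D_5/(r−g) = 11.0247/(0.161−0.013) = 74.4915
P₀ = 5.3383/(1+0.161)^1 + 6.7689/(1+0.161)^2 + 8.5830/(1+0.161)^3 + 10.8833/(1+0.161)^4 + 74.4915/(1+0.161)^4 = 62.0938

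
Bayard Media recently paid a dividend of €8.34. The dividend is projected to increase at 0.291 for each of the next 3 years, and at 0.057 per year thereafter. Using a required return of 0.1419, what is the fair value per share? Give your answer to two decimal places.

Two-stage DDM. Project D₁…D_3 at 0.291, terminal growth 0.057, discount at r = 0.1419.
D_1 = 10.7669
D_2 = 13.9001
D_3 = 17.9451
Terminal value at t=3: TV = D_4/(r−g) = 18.9679/(0.1419−0.057) = 223.4149
P₀ = 10.7669/(1+0.1419)^1 + 13.9001/(1+0.1419)^2 + 17.9451/(1+0.1419)^3 + 223.4149/(1+0.1419)^3 = 182.1883

€182.19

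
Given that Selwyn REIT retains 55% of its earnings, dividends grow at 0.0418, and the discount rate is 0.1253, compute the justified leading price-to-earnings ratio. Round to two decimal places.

Payout ratio b = 1 − 0.55 = 0.45.
Justified leading P/E = b/(r−g) = 0.45/(0.1253−0.0418) = 5.3892

5.39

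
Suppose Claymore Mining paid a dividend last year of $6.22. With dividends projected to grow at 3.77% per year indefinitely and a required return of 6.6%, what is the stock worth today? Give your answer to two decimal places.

$228.07

Gordon growth model: P₀ = D₁/(r − g). D₁ = 6.22 × (1 + 0.0377) = 6.4545.
P₀ = 6.4545 / (0.066 − 0.0377) = 6.4545 / 0.0283 = 228.0740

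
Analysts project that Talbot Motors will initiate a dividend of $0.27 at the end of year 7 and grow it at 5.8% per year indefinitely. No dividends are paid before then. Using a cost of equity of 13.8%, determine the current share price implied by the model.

Deferred-dividend DDM. At t=6 the remaining stream is a growing perpetuity with first payment D_7 = 0.27.
V_6 = D_7/(r−g) = 0.27/(0.138−0.058) = 3.3750
P₀ = V_6/(1+r)^6 = 3.3750/(1+0.138)^6 = 1.5539

$1.55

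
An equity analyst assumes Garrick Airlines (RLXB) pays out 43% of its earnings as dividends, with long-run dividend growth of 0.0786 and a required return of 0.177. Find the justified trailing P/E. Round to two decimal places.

Justified trailing P/E = b(1+g)/(r−g) = 0.43×(1+0.0786)/(0.177−0.0786) = 4.7134

4.71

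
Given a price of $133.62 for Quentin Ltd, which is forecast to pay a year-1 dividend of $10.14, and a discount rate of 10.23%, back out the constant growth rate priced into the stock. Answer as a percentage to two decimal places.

From P₀ = D₁/(r − g), the implied growth is g = r − D₁/P₀.
g = 0.1023 − 10.14/133.62 = 0.1023 − 0.07589 = 0.02641

2.64%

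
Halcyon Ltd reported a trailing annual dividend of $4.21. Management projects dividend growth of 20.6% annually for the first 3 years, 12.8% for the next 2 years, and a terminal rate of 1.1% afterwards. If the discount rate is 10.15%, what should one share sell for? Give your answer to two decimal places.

Three-stage DDM. Project D₁…D_5; terminal Gordon value at t=5 with g = 0.011; discount at r = 0.1015.
D_1 = 5.0773
D_2 = 6.1232
D_3 = 7.3845
D_4 = 8.3298
D_5 = 9.3960
TV_5 = 9.4993/(0.1015−0.011) = 104.9651
P₀ = Σ Dₜ/(1+r)ᵗ + TV_5/(1+r)^5 = 91.3670

$91.37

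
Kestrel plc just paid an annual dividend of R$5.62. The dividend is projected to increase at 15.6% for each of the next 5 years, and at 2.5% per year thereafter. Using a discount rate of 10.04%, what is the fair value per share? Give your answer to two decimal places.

Two-stage DDM. Project D₁…D_5 at 0.156, terminal growth 0.025, discount at r = 0.1004.
D_1 = 6.4967
D_2 = 7.5102
D_3 = 8.6818
D_4 = 10.0362
D_5 = 11.6018
Terminal value at t=5: TV = D_6/(r−g) = 11.8918/(0.1004−0.025) = 157.7168
P₀ = 6.4967/(1+0.1004)^1 + 7.5102/(1+0.1004)^2 + 8.6818/(1+0.1004)^3 + 10.0362/(1+0.1004)^4 + 11.6018/(1+0.1004)^5 + 157.7168/(1+0.1004)^5 = 130.4094

R$130.41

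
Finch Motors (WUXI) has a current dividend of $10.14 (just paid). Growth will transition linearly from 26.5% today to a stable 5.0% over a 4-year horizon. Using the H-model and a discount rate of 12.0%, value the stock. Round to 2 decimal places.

H-model: P₀ = D₀[(1+g_L) + H(g_S−g_L)]/(r−g_L), with H = 4/2 = 2.
P₀ = 10.14 × [(1+0.05) + 2×(0.265−0.05)] / (0.12−0.05)
   = 10.14 × 1.4800 / 0.07 = 214.3886

$214.39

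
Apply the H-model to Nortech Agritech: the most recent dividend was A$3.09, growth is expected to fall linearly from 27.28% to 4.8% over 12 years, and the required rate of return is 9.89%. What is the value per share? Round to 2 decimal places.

H-model: P₀ = D₀[(1+g_L) + H(g_S−g_L)]/(r−g_L), with H = 12/2 = 6.
P₀ = 3.09 × [(1+0.048) + 6×(0.2728−0.048)] / (0.0989−0.048)
   = 3.09 × 2.3968 / 0.0509 = 145.5032

A$145.50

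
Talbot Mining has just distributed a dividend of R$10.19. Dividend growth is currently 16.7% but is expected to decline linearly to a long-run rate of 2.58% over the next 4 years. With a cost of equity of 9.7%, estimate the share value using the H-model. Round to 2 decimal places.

R$187.23

H-model: P₀ = D₀[(1+g_L) + H(g_S−g_L)]/(r−g_L), with H = 4/2 = 2.
P₀ = 10.19 × [(1+0.0258) + 2×(0.167−0.0258)] / (0.097−0.0258)
   = 10.19 × 1.3082 / 0.0712 = 187.2269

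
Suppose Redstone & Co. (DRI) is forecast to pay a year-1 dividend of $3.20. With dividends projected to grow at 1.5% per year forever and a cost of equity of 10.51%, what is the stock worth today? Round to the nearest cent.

Gordon growth model: P₀ = D₁/(r − g), with D₁ = 3.20 given directly.
P₀ = 3.2000 / (0.1051 − 0.015) = 3.2000 / 0.0901 = 35.5161

$35.52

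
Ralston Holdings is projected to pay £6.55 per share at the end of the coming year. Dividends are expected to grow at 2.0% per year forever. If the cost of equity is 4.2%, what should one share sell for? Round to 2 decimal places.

Gordon growth model: P₀ = D₁/(r − g), with D₁ = 6.55 given directly.
P₀ = 6.5500 / (0.042 − 0.02) = 6.5500 / 0.022 = 297.7273

£297.73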